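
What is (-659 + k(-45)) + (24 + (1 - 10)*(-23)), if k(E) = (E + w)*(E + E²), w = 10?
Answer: -69728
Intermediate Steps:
k(E) = (10 + E)*(E + E²) (k(E) = (E + 10)*(E + E²) = (10 + E)*(E + E²))
(-659 + k(-45)) + (24 + (1 - 10)*(-23)) = (-659 - 45*(10 + (-45)² + 11*(-45))) + (24 + (1 - 10)*(-23)) = (-659 - 45*(10 + 2025 - 495)) + (24 - 9*(-23)) = (-659 - 45*1540) + (24 + 207) = (-659 - 69300) + 231 = -69959 + 231 = -69728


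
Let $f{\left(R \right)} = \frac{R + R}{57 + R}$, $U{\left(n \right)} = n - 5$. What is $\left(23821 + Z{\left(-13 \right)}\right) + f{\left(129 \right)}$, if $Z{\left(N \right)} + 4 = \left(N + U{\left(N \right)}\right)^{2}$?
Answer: $\frac{768161}{31} \approx 24779.0$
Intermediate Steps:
$U{\left(n \right)} = -5 + n$
$Z{\left(N \right)} = -4 + \left(-5 + 2 N\right)^{2}$ ($Z{\left(N \right)} = -4 + \left(N + \left(-5 + N\right)\right)^{2} = -4 + \left(-5 + 2 N\right)^{2}$)
$f{\left(R \right)} = \frac{2 R}{57 + R}$
$\left(23821 + Z{\left(-13 \right)}\right) + f{\left(129 \right)} = \left(23821 - \left(4 - \left(-5 + 2 \left(-13\right)\right)^{2}\right)\right) + 2 \cdot 129 \frac{1}{57 + 129} = \left(23821 - \left(4 - \left(-5 - 26\right)^{2}\right)\right) + 2 \cdot 129 \cdot \frac{1}{186} = \left(23821 - \left(4 - \left(-31\right)^{2}\right)\right) + 2 \cdot 129 \cdot \frac{1}{186} = \left(23821 + \left(-4 + 961\right)\right) + \frac{43}{31} = \left(23821 + 957\right) + \frac{43}{31} = 24778 + \frac{43}{31} = \frac{768161}{31}$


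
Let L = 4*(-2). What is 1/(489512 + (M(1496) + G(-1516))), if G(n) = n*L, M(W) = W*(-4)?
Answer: 1/495656 ≈ 2.0175e-6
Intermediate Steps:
L = -8
M(W) = -4*W
G(n) = -8*n (G(n) = n*(-8) = -8*n)
1/(489512 + (M(1496) + G(-1516))) = 1/(489512 + (-4*1496 - 8*(-1516))) = 1/(489512 + (-5984 + 12128)) = 1/(489512 + 6144) = 1/495656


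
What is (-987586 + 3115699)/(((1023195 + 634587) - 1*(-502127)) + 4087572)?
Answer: 2128113/6247481 ≈ 0.34064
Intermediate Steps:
(-987586 + 3115699)/(((1023195 + 634587) - 1*(-502127)) + 4087572) = 2128113/((1657782 + 502127) + 4087572) = 2128113/(2159909 + 4087572) = 2128113/6247481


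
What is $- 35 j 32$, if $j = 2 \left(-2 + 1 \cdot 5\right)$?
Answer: $-6720$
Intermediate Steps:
$j = 6$ ($j = 2 \left(-2 + 5\right) = 2 \cdot 3 = 6$)
$- 35 j 32 = \left(-35\right) 6 \cdot 32 = \left(-210\right) 32 = -6720$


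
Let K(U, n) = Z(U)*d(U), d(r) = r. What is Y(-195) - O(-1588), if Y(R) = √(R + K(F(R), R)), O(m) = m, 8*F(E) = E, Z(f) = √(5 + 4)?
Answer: 1588 + I*√4290/4 ≈ 1588.0 + 16.375*I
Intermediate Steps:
Z(f) = 3 (Z(f) = √9 = 3)
F(E) = E/8
K(U, n) = 3*U
Y(R) = √22*√R/4 (Y(R) = √(R + 3*(R/8)) = √(R + 3*R/8) = √(11*R/8) = √22*√R/4)
Y(-195) - O(-1588) = √22*√(-195)/4 - 1*(-1588) = √22*(I*√195)/4 + 1588 = I*√4290/4 + 1588 = 1588 + I*√4290/4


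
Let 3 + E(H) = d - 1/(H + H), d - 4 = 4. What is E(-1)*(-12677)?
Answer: -139447/2 ≈ -69724.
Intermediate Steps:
d = 8 (d = 4 + 4 = 8)
E(H) = 5 - 1/(2*H) (E(H) = -3 + (8 - 1/(H + H)) = -3 + (8 - 1/(2*H)) = 5 - 1/(2*H))
E(-1)*(-12677) = (5 - ½/(-1))*(-12677) = (5 - ½*(-1))*(-12677) = (5 + ½)*(-12677) = (11/2)*(-12677) = -139447/2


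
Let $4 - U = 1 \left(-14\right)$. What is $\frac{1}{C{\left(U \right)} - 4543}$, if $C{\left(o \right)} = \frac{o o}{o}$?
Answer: $- \frac{1}{4525} \approx -0.00022099$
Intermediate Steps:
$U = 18$ ($U = 4 - 1 \left(-14\right) = 4 - -14 = 4 + 14 = 18$)
$C{\left(o \right)} = o$ ($C{\left(o \right)} = \frac{o^{2}}{o} = o$)
$\frac{1}{C{\left(U \right)} - 4543} = \frac{1}{18 - 4543} = \frac{1}{-4525} = - \frac{1}{4525}$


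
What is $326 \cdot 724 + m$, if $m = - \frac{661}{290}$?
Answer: $\frac{68446299}{290} \approx 2.3602 \cdot 10^{5}$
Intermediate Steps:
$m = - \frac{661}{290}$ ($m = \left(-661\right) \frac{1}{290} = - \frac{661}{290} \approx -2.2793$)
$326 \cdot 724 + m = 326 \cdot 724 - \frac{661}{290} = 236024 - \frac{661}{290} = \frac{68446299}{290}$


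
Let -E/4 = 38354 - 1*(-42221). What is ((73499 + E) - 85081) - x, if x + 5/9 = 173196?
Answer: -4563697/9 ≈ -5.0708e+5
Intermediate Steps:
E = -322300 (E = -4*(38354 - 1*(-42221)) = -4*(38354 + 42221) = -4*80575 = -322300)
x = 1558759/9 (x = -5/9 + 173196 = 1558759/9 ≈ 1.7320e+5)
((73499 + E) - 85081) - x = ((73499 - 322300) - 85081) - 1*1558759/9 = (-248801 - 85081) - 1558759/9 = -333882 - 1558759/9 = -4563697/9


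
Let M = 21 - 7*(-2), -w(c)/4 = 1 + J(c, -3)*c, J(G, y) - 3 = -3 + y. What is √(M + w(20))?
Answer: √271 ≈ 16.462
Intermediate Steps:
J(G, y) = y (J(G, y) = 3 + (-3 + y) = y)
w(c) = -4 + 12*c (w(c) = -4*(1 - 3*c) = -4 + 12*c)
M = 35 (M = 21 + 14 = 35)
√(M + w(20)) = √(35 + (-4 + 12*20)) = √(35 + (-4 + 240)) = √(35 + 236) = √271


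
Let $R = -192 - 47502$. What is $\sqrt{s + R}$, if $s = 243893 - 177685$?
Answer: $\sqrt{18514} \approx 136.07$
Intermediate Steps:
$R = -47694$ ($R = -192 - 47502 = -47694$)
$s = 66208$
$\sqrt{s + R} = \sqrt{66208 - 47694} = \sqrt{18514}$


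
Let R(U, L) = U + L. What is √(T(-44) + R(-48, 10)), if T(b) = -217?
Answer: I*√255 ≈ 15.969*I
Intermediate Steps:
R(U, L) = L + U
√(T(-44) + R(-48, 10)) = √(-217 + (10 - 48)) = √(-217 - 38) = √(-255) = I*√255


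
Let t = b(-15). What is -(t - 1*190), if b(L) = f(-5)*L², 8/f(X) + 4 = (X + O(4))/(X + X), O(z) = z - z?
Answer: 4930/7 ≈ 704.29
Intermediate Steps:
O(z) = 0
f(X) = -16/7 (f(X) = 8/(-4 + (X + 0)/(X + X)) = 8/(-4 + X/((2*X))) = 8/(-4 + X*(1/(2*X))) = 8/(-4 + ½) = 8/(-7/2) = 8*(-2/7) = -16/7)
b(L) = -16*L²/7
t = -3600/7 (t = -16/7*(-15)² = -16/7*225 = -3600/7 ≈ -514.29)
-(t - 1*190) = -(-3600/7 - 1*190) = -(-3600/7 - 190) = -1*(-4930/7) = 4930/7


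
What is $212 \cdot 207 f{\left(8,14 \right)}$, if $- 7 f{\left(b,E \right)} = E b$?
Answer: $-702144$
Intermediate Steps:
$f{\left(b,E \right)} = - \frac{E b}{7}$
$212 \cdot 207 f{\left(8,14 \right)} = 212 \cdot 207 \left(\left(- \frac{1}{7}\right) 14 \cdot 8\right) = 43884 \left(-16\right) = -702144$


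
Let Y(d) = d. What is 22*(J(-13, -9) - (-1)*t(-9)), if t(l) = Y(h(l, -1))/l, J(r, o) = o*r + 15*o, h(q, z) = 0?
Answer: -396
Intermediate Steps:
J(r, o) = 15*o + o*r
t(l) = 0 (t(l) = 0/l = 0)
22*(J(-13, -9) - (-1)*t(-9)) = 22*(-9*(15 - 13) - (-1)*0) = 22*(-9*2 - 1*0) = 22*(-18 + 0) = 22*(-18) = -396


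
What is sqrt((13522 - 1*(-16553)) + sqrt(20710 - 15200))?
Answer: sqrt(30075 + sqrt(5510)) ≈ 173.64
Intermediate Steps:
sqrt((13522 - 1*(-16553)) + sqrt(20710 - 15200)) = sqrt((13522 + 16553) + sqrt(5510)) = sqrt(30075 + sqrt(5510))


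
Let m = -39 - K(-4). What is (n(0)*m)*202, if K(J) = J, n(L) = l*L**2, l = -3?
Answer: 0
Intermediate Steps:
n(L) = -3*L**2
m = -35 (m = -39 - 1*(-4) = -39 + 4 = -35)
(n(0)*m)*202 = (-3*0**2*(-35))*202 = (-3*0*(-35))*202 = (0*(-35))*202 = 0*202 = 0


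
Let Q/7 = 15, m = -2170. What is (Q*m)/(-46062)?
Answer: 37975/7677 ≈ 4.9466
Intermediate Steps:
Q = 105 (Q = 7*15 = 105)
(Q*m)/(-46062) = (105*(-2170))/(-46062) = -227850*(-1/46062) = 37975/7677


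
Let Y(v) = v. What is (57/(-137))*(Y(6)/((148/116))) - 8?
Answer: -50470/5069 ≈ -9.9566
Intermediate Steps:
(57/(-137))*(Y(6)/((148/116))) - 8 = (57/(-137))*(6/((148/116))) - 8 = (57*(-1/137))*(6/((148*(1/116)))) - 8 = -342/(137*37/29) - 8 = -342*29/(137*37) - 8 = -57/137*174/37 - 8 = -9918/5069 - 8 = -50470/5069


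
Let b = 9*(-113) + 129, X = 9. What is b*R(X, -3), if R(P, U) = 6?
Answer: -5328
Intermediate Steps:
b = -888 (b = -1017 + 129 = -888)
b*R(X, -3) = -888*6 = -5328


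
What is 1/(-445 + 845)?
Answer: 1/400 ≈ 0.0025000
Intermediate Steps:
1/(-445 + 845) = 1/400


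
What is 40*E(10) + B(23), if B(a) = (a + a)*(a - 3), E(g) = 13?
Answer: 1440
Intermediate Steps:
B(a) = 2*a*(-3 + a) (B(a) = (2*a)*(-3 + a) = 2*a*(-3 + a))
40*E(10) + B(23) = 40*13 + 2*23*(-3 + 23) = 520 + 2*23*20 = 520 + 920 = 1440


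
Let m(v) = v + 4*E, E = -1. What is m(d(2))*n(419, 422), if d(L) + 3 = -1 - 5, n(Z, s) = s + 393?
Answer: -10595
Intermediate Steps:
n(Z, s) = 393 + s
d(L) = -9 (d(L) = -3 + (-1 - 5) = -3 - 6 = -9)
m(v) = -4 + v (m(v) = v + 4*(-1) = v - 4 = -4 + v)
m(d(2))*n(419, 422) = (-4 - 9)*(393 + 422) = -13*815 = -10595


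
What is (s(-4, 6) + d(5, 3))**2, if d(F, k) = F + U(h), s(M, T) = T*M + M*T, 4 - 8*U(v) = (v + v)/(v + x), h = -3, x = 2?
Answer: 29929/16 ≈ 1870.6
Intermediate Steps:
U(v) = 1/2 - v/(4*(2 + v)) (U(v) = 1/2 - (v + v)/(8*(v + 2)) = 1/2 - 2*v/(8*(2 + v)) = 1/2 - v/(4*(2 + v)))
s(M, T) = 2*M*T (s(M, T) = M*T + M*T = 2*M*T)
d(F, k) = -1/4 + F (d(F, k) = F + (4 - 3)/(4*(2 - 3)) = F + (1/4)*1/(-1) = F + (1/4)*(-1)*1 = F - 1/4 = -1/4 + F)
(s(-4, 6) + d(5, 3))**2 = (2*(-4)*6 + (-1/4 + 5))**2 = (-48 + 19/4)**2 = (-173/4)**2 = 29929/16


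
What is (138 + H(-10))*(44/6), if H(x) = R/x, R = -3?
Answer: 5071/5 ≈ 1014.2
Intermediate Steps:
H(x) = -3/x
(138 + H(-10))*(44/6) = (138 - 3/(-10))*(44/6) = (138 - 3*(-⅒))*(44*(⅙)) = (138 + 3/10)*(22/3) = (1383/10)*(22/3) = 5071/5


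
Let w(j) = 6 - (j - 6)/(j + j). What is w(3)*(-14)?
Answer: -91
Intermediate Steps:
w(j) = 6 - (-6 + j)/(2*j)
w(3)*(-14) = (11/2 + 3/3)*(-14) = (11/2 + 3*(1/3))*(-14) = (11/2 + 1)*(-14) = (13/2)*(-14) = -91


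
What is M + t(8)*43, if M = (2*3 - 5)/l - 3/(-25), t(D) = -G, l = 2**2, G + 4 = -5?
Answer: 38737/100 ≈ 387.37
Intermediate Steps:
G = -9 (G = -4 - 5 = -9)
l = 4
t(D) = 9 (t(D) = -1*(-9) = 9)
M = 37/100 (M = (2*3 - 5)/4 - 3/(-25) = (6 - 5)*(1/4) - 3*(-1/25) = 1*(1/4) + 3/25 = 1/4 + 3/25 = 37/100 ≈ 0.37000)
M + t(8)*43 = 37/100 + 9*43 = 37/100 + 387 = 38737/100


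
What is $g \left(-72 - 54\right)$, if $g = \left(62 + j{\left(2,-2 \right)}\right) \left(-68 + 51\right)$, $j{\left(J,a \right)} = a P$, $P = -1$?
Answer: $137088$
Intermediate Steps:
$j{\left(J,a \right)} = - a$ ($j{\left(J,a \right)} = a \left(-1\right) = - a$)
$g = -1088$ ($g = \left(62 - -2\right) \left(-68 + 51\right) = \left(62 + 2\right) \left(-17\right) = 64 \left(-17\right) = -1088$)
$g \left(-72 - 54\right) = - 1088 \left(-72 - 54\right) = \left(-1088\right) \left(-126\right) = 137088$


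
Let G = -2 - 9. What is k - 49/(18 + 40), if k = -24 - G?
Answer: -803/58 ≈ -13.845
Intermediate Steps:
G = -11
k = -13 (k = -24 - 1*(-11) = -24 + 11 = -13)
k - 49/(18 + 40) = -13 - 49/(18 + 40) = -13 - 49/58 = -803/58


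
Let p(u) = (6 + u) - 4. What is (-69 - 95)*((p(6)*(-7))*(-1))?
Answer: -9184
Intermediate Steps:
p(u) = 2 + u
(-69 - 95)*((p(6)*(-7))*(-1)) = (-69 - 95)*(((2 + 6)*(-7))*(-1)) = -164*8*(-7)*(-1) = -(-9184)*(-1) = -164*56 = -9184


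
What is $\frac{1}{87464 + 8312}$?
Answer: $\frac{1}{95776} \approx 1.0441 \cdot 10^{-5}$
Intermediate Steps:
$\frac{1}{87464 + 8312} = \frac{1}{95776}$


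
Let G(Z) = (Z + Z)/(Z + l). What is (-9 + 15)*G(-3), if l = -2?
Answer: 36/5 ≈ 7.2000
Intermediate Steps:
G(Z) = 2*Z/(-2 + Z) (G(Z) = (Z + Z)/(Z - 2) = (2*Z)/(-2 + Z) = 2*Z/(-2 + Z))
(-9 + 15)*G(-3) = (-9 + 15)*(2*(-3)/(-2 - 3)) = 6*(2*(-3)/(-5)) = 6*(2*(-3)*(-⅕)) = 6*(6/5) = 36/5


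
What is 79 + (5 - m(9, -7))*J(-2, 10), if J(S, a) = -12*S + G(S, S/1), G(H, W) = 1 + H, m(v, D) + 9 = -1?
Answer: 424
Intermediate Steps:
m(v, D) = -10 (m(v, D) = -9 - 1 = -10)
J(S, a) = 1 - 11*S (J(S, a) = -12*S + (1 + S) = 1 - 11*S)
79 + (5 - m(9, -7))*J(-2, 10) = 79 + (5 - 1*(-10))*(1 - 11*(-2)) = 79 + (5 + 10)*(1 + 22) = 79 + 15*23 = 79 + 345 = 424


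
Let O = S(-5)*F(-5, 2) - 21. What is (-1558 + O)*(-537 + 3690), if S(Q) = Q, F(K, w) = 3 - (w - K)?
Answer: -4915527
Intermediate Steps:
F(K, w) = 3 + K - w (F(K, w) = 3 + (K - w) = 3 + K - w)
O = -1 (O = -5*(3 - 5 - 1*2) - 21 = -5*(3 - 5 - 2) - 21 = -5*(-4) - 21 = 20 - 21 = -1)
(-1558 + O)*(-537 + 3690) = (-1558 - 1)*(-537 + 3690) = -1559*3153 = -4915527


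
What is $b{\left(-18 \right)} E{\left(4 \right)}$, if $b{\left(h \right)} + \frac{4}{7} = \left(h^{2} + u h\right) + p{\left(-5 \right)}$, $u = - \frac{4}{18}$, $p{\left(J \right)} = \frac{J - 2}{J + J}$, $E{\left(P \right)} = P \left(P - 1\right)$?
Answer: $\frac{137814}{35} \approx 3937.5$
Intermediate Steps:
$E{\left(P \right)} = P \left(-1 + P\right)$
$p{\left(J \right)} = \frac{-2 + J}{2 J}$
$u = - \frac{2}{9}$ ($u = \left(-4\right) \frac{1}{18} = - \frac{2}{9} \approx -0.22222$)
$b{\left(h \right)} = \frac{9}{70} + h^{2} - \frac{2 h}{9}$ ($b{\left(h \right)} = - \frac{4}{7} + \left(\left(h^{2} - \frac{2 h}{9}\right) + \frac{-2 - 5}{2 \left(-5\right)}\right) = - \frac{4}{7} + \left(\left(h^{2} - \frac{2 h}{9}\right) + \frac{1}{2} \left(- \frac{1}{5}\right) \left(-7\right)\right) = - \frac{4}{7} + \left(\left(h^{2} - \frac{2 h}{9}\right) + \frac{7}{10}\right) = - \frac{4}{7} + \left(\frac{7}{10} + h^{2} - \frac{2 h}{9}\right) = \frac{9}{70} + h^{2} - \frac{2 h}{9}$)
$b{\left(-18 \right)} E{\left(4 \right)} = \left(\frac{9}{70} + \left(-18\right)^{2} - -4\right) 4 \left(-1 + 4\right) = \left(\frac{9}{70} + 324 + 4\right) 4 \cdot 3 = \frac{22969}{70} \cdot 12 = \frac{137814}{35}$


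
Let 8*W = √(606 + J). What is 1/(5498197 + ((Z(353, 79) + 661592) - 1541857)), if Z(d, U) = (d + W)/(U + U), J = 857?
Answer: 7378055054208/34071373016471350921 - 1264*√1463/34071373016471350921 ≈ 2.1655e-7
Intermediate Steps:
W = √1463/8 (W = √(606 + 857)/8 = √1463/8 ≈ 4.7812)
Z(d, U) = (d + √1463/8)/(2*U) (Z(d, U) = (d + √1463/8)/(U + U) = (d + √1463/8)/((2*U)) = (d + √1463/8)*(1/(2*U)) = (d + √1463/8)/(2*U))
1/(5498197 + ((Z(353, 79) + 661592) - 1541857)) = 1/(5498197 + (((1/16)*(√1463 + 8*353)/79 + 661592) - 1541857)) = 1/(5498197 + (((1/16)*(1/79)*(√1463 + 2824) + 661592) - 1541857)) = 1/(5498197 + (((1/16)*(1/79)*(2824 + √1463) + 661592) - 1541857)) = 1/(5498197 + (((353/158 + √1463/1264) + 661592) - 1541857)) = 1/(5498197 + ((104531889/158 + √1463/1264) - 1541857)) = 1/(5498197 + (-139081517/158 + √1463/1264)) = 1/(729633609/158 + √1463/1264)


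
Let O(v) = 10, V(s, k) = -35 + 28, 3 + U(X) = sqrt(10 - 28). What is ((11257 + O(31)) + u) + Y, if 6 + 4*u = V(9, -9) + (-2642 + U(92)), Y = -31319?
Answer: -41433/2 + 3*I*sqrt(2)/4 ≈ -20717.0 + 1.0607*I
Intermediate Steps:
U(X) = -3 + 3*I*sqrt(2) (U(X) = -3 + sqrt(10 - 28) = -3 + sqrt(-18) = -3 + 3*I*sqrt(2))
V(s, k) = -7
u = -1329/2 + 3*I*sqrt(2)/4 (u = -3/2 + (-7 + (-2642 + (-3 + 3*I*sqrt(2))))/4 = -3/2 + (-7 + (-2645 + 3*I*sqrt(2)))/4 = -3/2 + (-2652 + 3*I*sqrt(2))/4 = -3/2 + (-663 + 3*I*sqrt(2)/4) = -1329/2 + 3*I*sqrt(2)/4 ≈ -664.5 + 1.0607*I)
((11257 + O(31)) + u) + Y = ((11257 + 10) + (-1329/2 + 3*I*sqrt(2)/4)) - 31319 = (11267 + (-1329/2 + 3*I*sqrt(2)/4)) - 31319 = (21205/2 + 3*I*sqrt(2)/4) - 31319 = -41433/2 + 3*I*sqrt(2)/4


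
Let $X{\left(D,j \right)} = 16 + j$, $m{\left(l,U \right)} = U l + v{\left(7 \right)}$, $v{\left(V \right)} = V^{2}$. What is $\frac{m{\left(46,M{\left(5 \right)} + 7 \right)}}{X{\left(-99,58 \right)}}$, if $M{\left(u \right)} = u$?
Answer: $\frac{601}{74} \approx 8.1216$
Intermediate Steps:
$m{\left(l,U \right)} = 49 + U l$ ($m{\left(l,U \right)} = U l + 7^{2} = U l + 49 = 49 + U l$)
$\frac{m{\left(46,M{\left(5 \right)} + 7 \right)}}{X{\left(-99,58 \right)}} = \frac{49 + \left(5 + 7\right) 46}{16 + 58} = \frac{49 + 12 \cdot 46}{74} = \left(49 + 552\right) \frac{1}{74} = 601 \cdot \frac{1}{74} = \frac{601}{74}$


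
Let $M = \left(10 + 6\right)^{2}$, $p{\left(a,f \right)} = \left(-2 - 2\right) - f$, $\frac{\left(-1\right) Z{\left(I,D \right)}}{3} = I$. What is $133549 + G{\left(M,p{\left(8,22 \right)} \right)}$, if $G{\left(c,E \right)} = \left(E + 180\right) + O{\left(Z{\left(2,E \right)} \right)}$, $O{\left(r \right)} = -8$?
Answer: $133695$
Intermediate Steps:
$Z{\left(I,D \right)} = - 3 I$
$p{\left(a,f \right)} = -4 - f$ ($p{\left(a,f \right)} = \left(-2 - 2\right) - f = -4 - f$)
$M = 256$ ($M = 16^{2} = 256$)
$G{\left(c,E \right)} = 172 + E$ ($G{\left(c,E \right)} = \left(E + 180\right) - 8 = \left(180 + E\right) - 8 = 172 + E$)
$133549 + G{\left(M,p{\left(8,22 \right)} \right)} = 133549 + \left(172 - 26\right) = 133549 + 146 = 133695$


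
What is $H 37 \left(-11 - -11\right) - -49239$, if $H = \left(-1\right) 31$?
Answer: $49239$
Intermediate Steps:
$H = -31$
$H 37 \left(-11 - -11\right) - -49239 = \left(-31\right) 37 \left(-11 - -11\right) - -49239 = - 1147 \left(-11 + 11\right) + 49239 = \left(-1147\right) 0 + 49239 = 0 + 49239 = 49239$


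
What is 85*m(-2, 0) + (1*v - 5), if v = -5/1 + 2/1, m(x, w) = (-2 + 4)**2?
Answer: 332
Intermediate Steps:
m(x, w) = 4 (m(x, w) = 2**2 = 4)
v = -3 (v = -5*1 + 2*1 = -5 + 2 = -3)
85*m(-2, 0) + (1*v - 5) = 85*4 + (1*(-3) - 5) = 340 + (-3 - 5) = 340 - 8 = 332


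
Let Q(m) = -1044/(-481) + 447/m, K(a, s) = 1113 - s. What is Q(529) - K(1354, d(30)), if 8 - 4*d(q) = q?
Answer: -567667847/508898 ≈ -1115.5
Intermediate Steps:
d(q) = 2 - q/4
Q(m) = 1044/481 + 447/m (Q(m) = -1044*(-1/481) + 447/m = 1044/481 + 447/m)
Q(529) - K(1354, d(30)) = (1044/481 + 447/529) - (1113 - (2 - ¼*30)) = (1044/481 + 447*(1/529)) - (1113 - (2 - 15/2)) = (1044/481 + 447/529) - (1113 - 1*(-11/2)) = 767283/254449 - (1113 + 11/2) = 767283/254449 - 1*2237/2 = 767283/254449 - 2237/2 = -567667847/508898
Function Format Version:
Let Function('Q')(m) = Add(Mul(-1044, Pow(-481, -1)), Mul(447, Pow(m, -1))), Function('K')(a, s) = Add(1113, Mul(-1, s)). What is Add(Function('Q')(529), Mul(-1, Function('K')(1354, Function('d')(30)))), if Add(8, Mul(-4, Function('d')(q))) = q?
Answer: Rational(-567667847, 508898) ≈ -1115.5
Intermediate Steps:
Function('d')(q) = Add(2, Mul(Rational(-1, 4), q))
Function('Q')(m) = Add(Rational(1044, 481), Mul(447, Pow(m, -1))) (Function('Q')(m) = Add(Mul(-1044, Rational(-1, 481)), Mul(447, Pow(m, -1))) = Add(Rational(1044, 481), Mul(447, Pow(m, -1))))
Add(Function('Q')(529), Mul(-1, Function('K')(1354, Function('d')(30)))) = Add(Add(Rational(1044, 481), Mul(447, Pow(529, -1))), Mul(-1, Add(1113, Mul(-1, Add(2, Mul(Rational(-1, 4), 30)))))) = Add(Add(Rational(1044, 481), Mul(447, Rational(1, 529))), Mul(-1, Add(1113, Mul(-1, Add(2, Rational(-15, 2)))))) = Add(Add(Rational(1044, 481), Rational(447, 529)), Mul(-1, Add(1113, Mul(-1, Rational(-11, 2))))) = Add(Rational(767283, 254449), Mul(-1, Add(1113, Rational(11, 2)))) = Add(Rational(767283, 254449), Mul(-1, Rational(2237, 2))) = Add(Rational(767283, 254449), Rational(-2237, 2)) = Rational(-567667847, 508898)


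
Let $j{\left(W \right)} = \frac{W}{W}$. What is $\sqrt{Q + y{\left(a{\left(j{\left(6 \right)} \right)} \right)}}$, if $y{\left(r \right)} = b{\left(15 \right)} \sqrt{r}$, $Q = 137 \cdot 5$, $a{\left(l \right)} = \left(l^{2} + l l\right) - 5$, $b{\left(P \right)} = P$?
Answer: $\sqrt{685 + 15 i \sqrt{3}} \approx 26.177 + 0.4962 i$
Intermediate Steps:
$j{\left(W \right)} = 1$
$a{\left(l \right)} = -5 + 2 l^{2}$ ($a{\left(l \right)} = \left(l^{2} + l^{2}\right) - 5 = 2 l^{2} - 5 = -5 + 2 l^{2}$)
$Q = 685$
$y{\left(r \right)} = 15 \sqrt{r}$
$\sqrt{Q + y{\left(a{\left(j{\left(6 \right)} \right)} \right)}} = \sqrt{685 + 15 \sqrt{-5 + 2 \cdot 1^{2}}} = \sqrt{685 + 15 \sqrt{-5 + 2 \cdot 1}} = \sqrt{685 + 15 \sqrt{-5 + 2}} = \sqrt{685 + 15 \sqrt{-3}} = \sqrt{685 + 15 i \sqrt{3}}$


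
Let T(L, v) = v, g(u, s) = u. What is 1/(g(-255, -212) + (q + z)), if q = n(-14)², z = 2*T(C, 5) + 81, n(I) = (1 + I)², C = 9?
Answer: 1/28397 ≈ 3.5215e-5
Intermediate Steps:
z = 91 (z = 2*5 + 81 = 10 + 81 = 91)
q = 28561 (q = ((1 - 14)²)² = ((-13)²)² = 169² = 28561)
1/(g(-255, -212) + (q + z)) = 1/(-255 + (28561 + 91)) = 1/(-255 + 28652) = 1/28397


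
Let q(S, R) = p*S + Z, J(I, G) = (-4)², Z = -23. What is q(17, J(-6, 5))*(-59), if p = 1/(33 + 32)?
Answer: 87202/65 ≈ 1341.6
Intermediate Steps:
J(I, G) = 16
p = 1/65 ≈ 0.015385
q(S, R) = -23 + S/65 (q(S, R) = S/65 - 23 = -23 + S/65)
q(17, J(-6, 5))*(-59) = (-23 + (1/65)*17)*(-59) = (-23 + 17/65)*(-59) = -1478/65*(-59) = 87202/65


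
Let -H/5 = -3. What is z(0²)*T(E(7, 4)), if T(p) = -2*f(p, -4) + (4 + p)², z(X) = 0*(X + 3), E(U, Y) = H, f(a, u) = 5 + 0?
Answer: 0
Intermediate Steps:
H = 15 (H = -5*(-3) = 15)
f(a, u) = 5
E(U, Y) = 15
z(X) = 0 (z(X) = 0*(3 + X) = 0)
T(p) = -10 + (4 + p)² (T(p) = -2*5 + (4 + p)² = -10 + (4 + p)²)
z(0²)*T(E(7, 4)) = 0*(-10 + (4 + 15)²) = 0*(-10 + 19²) = 0*(-10 + 361) = 0*351 = 0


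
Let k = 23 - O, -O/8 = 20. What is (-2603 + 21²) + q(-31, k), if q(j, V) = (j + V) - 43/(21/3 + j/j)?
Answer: -16123/8 ≈ -2015.4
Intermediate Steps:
O = -160 (O = -8*20 = -160)
k = 183 (k = 23 - 1*(-160) = 23 + 160 = 183)
q(j, V) = -43/8 + V + j (q(j, V) = (V + j) - 43/(21*(⅓) + 1) = (V + j) - 43/(7 + 1) = (V + j) - 43/8 = -43/8 + V + j)
(-2603 + 21²) + q(-31, k) = (-2603 + 21²) + (-43/8 + 183 - 31) = (-2603 + 441) + 1173/8 = -2162 + 1173/8 = -16123/8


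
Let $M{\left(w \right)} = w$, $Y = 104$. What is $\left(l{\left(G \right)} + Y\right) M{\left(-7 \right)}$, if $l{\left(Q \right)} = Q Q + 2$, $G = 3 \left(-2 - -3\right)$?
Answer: $-805$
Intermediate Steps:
$G = 3$ ($G = 3 \left(-2 + 3\right) = 3 \cdot 1 = 3$)
$l{\left(Q \right)} = 2 + Q^{2}$ ($l{\left(Q \right)} = Q^{2} + 2 = 2 + Q^{2}$)
$\left(l{\left(G \right)} + Y\right) M{\left(-7 \right)} = \left(\left(2 + 3^{2}\right) + 104\right) \left(-7\right) = \left(\left(2 + 9\right) + 104\right) \left(-7\right) = \left(11 + 104\right) \left(-7\right) = 115 \left(-7\right) = -805$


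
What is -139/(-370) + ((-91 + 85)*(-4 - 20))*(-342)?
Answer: -18221621/370 ≈ -49248.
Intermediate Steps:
-139/(-370) + ((-91 + 85)*(-4 - 20))*(-342) = -139*(-1/370) - 6*(-24)*(-342) = 139/370 + 144*(-342) = 139/370 - 49248 = -18221621/370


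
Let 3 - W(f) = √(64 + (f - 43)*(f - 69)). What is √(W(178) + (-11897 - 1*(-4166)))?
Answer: √(-7728 - √14779) ≈ 88.598*I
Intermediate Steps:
W(f) = 3 - √(64 + (-69 + f)*(-43 + f)) (W(f) = 3 - √(64 + (f - 43)*(f - 69)) = 3 - √(64 + (-43 + f)*(-69 + f)) = 3 - √(64 + (-69 + f)*(-43 + f)))
√(W(178) + (-11897 - 1*(-4166))) = √((3 - √(3031 + 178² - 112*178)) + (-11897 - 1*(-4166))) = √((3 - √(3031 + 31684 - 19936)) + (-11897 + 4166)) = √((3 - √14779) - 7731) = √(-7728 - √14779)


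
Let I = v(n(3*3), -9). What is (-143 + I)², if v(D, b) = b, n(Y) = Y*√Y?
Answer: 23104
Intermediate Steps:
n(Y) = Y^(3/2)
I = -9
(-143 + I)² = (-143 - 9)² = (-152)² = 23104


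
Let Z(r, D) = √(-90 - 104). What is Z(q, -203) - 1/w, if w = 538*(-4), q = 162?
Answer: 1/2152 + I*√194 ≈ 0.00046468 + 13.928*I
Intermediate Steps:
w = -2152
Z(r, D) = I*√194 (Z(r, D) = √(-194) = I*√194)
Z(q, -203) - 1/w = I*√194 - 1/(-2152) = I*√194 - 1*(-1/2152) = I*√194 + 1/2152 = 1/2152 + I*√194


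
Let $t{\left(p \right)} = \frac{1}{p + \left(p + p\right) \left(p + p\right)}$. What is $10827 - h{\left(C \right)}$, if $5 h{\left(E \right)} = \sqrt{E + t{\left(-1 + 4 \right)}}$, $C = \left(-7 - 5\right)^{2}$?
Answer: $10827 - \frac{\sqrt{219063}}{195} \approx 10825.0$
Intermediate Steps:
$C = 144$ ($C = \left(-12\right)^{2} = 144$)
$t{\left(p \right)} = \frac{1}{p + 4 p^{2}}$ ($t{\left(p \right)} = \frac{1}{p + 2 p 2 p} = \frac{1}{p + 4 p^{2}}$)
$h{\left(E \right)} = \frac{\sqrt{\frac{1}{39} + E}}{5}$ ($h{\left(E \right)} = \frac{\sqrt{E + \frac{1}{\left(-1 + 4\right) \left(1 + 4 \left(-1 + 4\right)\right)}}}{5} = \frac{\sqrt{E + \frac{1}{3 \left(1 + 4 \cdot 3\right)}}}{5} = \frac{\sqrt{E + \frac{1}{3 \left(1 + 12\right)}}}{5} = \frac{\sqrt{E + \frac{1}{3 \cdot 13}}}{5} = \frac{\sqrt{E + \frac{1}{3} \cdot \frac{1}{13}}}{5} = \frac{\sqrt{E + \frac{1}{39}}}{5} = \frac{\sqrt{\frac{1}{39} + E}}{5}$)
$10827 - h{\left(C \right)} = 10827 - \frac{\sqrt{39 + 1521 \cdot 144}}{195} = 10827 - \frac{\sqrt{39 + 219024}}{195} = 10827 - \frac{\sqrt{219063}}{195}$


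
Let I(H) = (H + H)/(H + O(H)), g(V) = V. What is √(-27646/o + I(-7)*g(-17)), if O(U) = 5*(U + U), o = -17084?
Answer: 15*I*√57786630/93962 ≈ 1.2135*I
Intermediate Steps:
O(U) = 10*U (O(U) = 5*(2*U) = 10*U)
I(H) = 2/11 (I(H) = (H + H)/(H + 10*H) = (2*H)/((11*H)) = (2*H)*(1/(11*H)) = 2/11)
√(-27646/o + I(-7)*g(-17)) = √(-27646/(-17084) + (2/11)*(-17)) = √(-27646*(-1/17084) - 34/11) = √(13823/8542 - 34/11) = √(-138375/93962) = 15*I*√57786630/93962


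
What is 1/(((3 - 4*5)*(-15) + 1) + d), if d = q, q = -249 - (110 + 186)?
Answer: -1/289 ≈ -0.0034602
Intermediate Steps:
q = -545 (q = -249 - 1*296 = -249 - 296 = -545)
d = -545
1/(((3 - 4*5)*(-15) + 1) + d) = 1/(((3 - 4*5)*(-15) + 1) - 545) = 1/(((3 - 20)*(-15) + 1) - 545) = 1/((-17*(-15) + 1) - 545) = 1/((255 + 1) - 545) = 1/(256 - 545) = 1/(-289) = -1/289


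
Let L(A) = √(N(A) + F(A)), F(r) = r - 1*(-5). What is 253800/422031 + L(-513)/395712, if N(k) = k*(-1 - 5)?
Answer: 84600/140677 + √2570/395712 ≈ 0.60151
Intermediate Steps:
F(r) = 5 + r (F(r) = r + 5 = 5 + r)
N(k) = -6*k (N(k) = k*(-6) = -6*k)
L(A) = √(5 - 5*A) (L(A) = √(-6*A + (5 + A)) = √(5 - 5*A))
253800/422031 + L(-513)/395712 = 253800/422031 + √(5 - 5*(-513))/395712 = 253800*(1/422031) + √(5 + 2565)*(1/395712) = 84600/140677 + √2570*(1/395712) = 84600/140677 + √2570/395712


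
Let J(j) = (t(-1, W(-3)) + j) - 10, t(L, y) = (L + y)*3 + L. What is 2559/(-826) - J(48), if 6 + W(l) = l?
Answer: -8341/826 ≈ -10.098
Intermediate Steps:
W(l) = -6 + l
t(L, y) = 3*y + 4*L (t(L, y) = (3*L + 3*y) + L = 3*y + 4*L)
J(j) = -41 + j (J(j) = ((3*(-6 - 3) + 4*(-1)) + j) - 10 = ((3*(-9) - 4) + j) - 10 = ((-27 - 4) + j) - 10 = (-31 + j) - 10 = -41 + j)
2559/(-826) - J(48) = 2559/(-826) - (-41 + 48) = 2559*(-1/826) - 1*7 = -2559/826 - 7 = -8341/826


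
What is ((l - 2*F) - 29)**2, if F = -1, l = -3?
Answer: 900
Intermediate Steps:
((l - 2*F) - 29)**2 = ((-3 - 2*(-1)) - 29)**2 = ((-3 + 2) - 29)**2 = (-1 - 29)**2 = (-30)**2 = 900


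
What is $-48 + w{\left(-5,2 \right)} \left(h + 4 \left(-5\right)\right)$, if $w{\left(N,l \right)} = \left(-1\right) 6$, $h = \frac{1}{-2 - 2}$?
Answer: $\frac{147}{2} \approx 73.5$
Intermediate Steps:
$h = - \frac{1}{4}$ ($h = \frac{1}{-4} = - \frac{1}{4} \approx -0.25$)
$w{\left(N,l \right)} = -6$
$-48 + w{\left(-5,2 \right)} \left(h + 4 \left(-5\right)\right) = -48 - 6 \left(- \frac{1}{4} + 4 \left(-5\right)\right) = -48 - 6 \left(- \frac{1}{4} - 20\right) = -48 - - \frac{243}{2} = -48 + \frac{243}{2} = \frac{147}{2}$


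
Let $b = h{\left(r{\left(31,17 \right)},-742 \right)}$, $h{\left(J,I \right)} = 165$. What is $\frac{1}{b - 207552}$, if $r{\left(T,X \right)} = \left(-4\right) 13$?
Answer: $- \frac{1}{207387} \approx -4.8219 \cdot 10^{-6}$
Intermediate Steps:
$r{\left(T,X \right)} = -52$
$b = 165$
$\frac{1}{b - 207552} = \frac{1}{165 - 207552} = \frac{1}{-207387} = - \frac{1}{207387}$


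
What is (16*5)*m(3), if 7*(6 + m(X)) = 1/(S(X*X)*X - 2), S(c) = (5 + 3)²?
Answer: -63832/133 ≈ -479.94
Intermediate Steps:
S(c) = 64 (S(c) = 8² = 64)
m(X) = -6 + 1/(7*(-2 + 64*X)) (m(X) = -6 + 1/(7*(64*X - 2)) = -6 + 1/(7*(-2 + 64*X)))
(16*5)*m(3) = (16*5)*((85 - 2688*3)/(14*(-1 + 32*3))) = 80*((85 - 8064)/(14*(-1 + 96))) = 80*((1/14)*(-7979)/95) = 80*((1/14)*(1/95)*(-7979)) = 80*(-7979/1330) = -63832/133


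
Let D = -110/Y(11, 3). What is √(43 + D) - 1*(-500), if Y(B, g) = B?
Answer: 500 + √33 ≈ 505.74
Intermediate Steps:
D = -10 (D = -110/11 = -110*1/11 = -10)
√(43 + D) - 1*(-500) = √(43 - 10) - 1*(-500) = √33 + 500 = 500 + √33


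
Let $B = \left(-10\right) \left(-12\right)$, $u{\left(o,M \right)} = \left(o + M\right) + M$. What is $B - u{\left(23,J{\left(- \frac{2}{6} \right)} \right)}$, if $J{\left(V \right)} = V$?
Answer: $\frac{293}{3} \approx 97.667$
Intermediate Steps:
$u{\left(o,M \right)} = o + 2 M$ ($u{\left(o,M \right)} = \left(M + o\right) + M = o + 2 M$)
$B = 120$
$B - u{\left(23,J{\left(- \frac{2}{6} \right)} \right)} = 120 - \left(23 + 2 \left(- \frac{2}{6}\right)\right) = 120 - \left(23 + 2 \left(\left(-2\right) \frac{1}{6}\right)\right) = 120 - \left(23 + 2 \left(- \frac{1}{3}\right)\right) = 120 - \left(23 - \frac{2}{3}\right) = 120 - \frac{67}{3} = \frac{293}{3}$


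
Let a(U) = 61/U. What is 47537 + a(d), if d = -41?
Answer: 1948956/41 ≈ 47536.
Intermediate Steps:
47537 + a(d) = 47537 + 61/(-41) = 47537 + 61*(-1/41) = 47537 - 61/41 = 1948956/41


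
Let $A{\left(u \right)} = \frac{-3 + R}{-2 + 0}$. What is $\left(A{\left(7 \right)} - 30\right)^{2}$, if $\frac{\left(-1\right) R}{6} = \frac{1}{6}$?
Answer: $784$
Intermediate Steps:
$R = -1$ ($R = - \frac{6}{6} = \left(-6\right) \frac{1}{6} = -1$)
$A{\left(u \right)} = 2$ ($A{\left(u \right)} = \frac{-3 - 1}{-2 + 0} = - \frac{4}{-2} = \left(-4\right) \left(- \frac{1}{2}\right) = 2$)
$\left(A{\left(7 \right)} - 30\right)^{2} = \left(2 - 30\right)^{2} = \left(-28\right)^{2} = 784$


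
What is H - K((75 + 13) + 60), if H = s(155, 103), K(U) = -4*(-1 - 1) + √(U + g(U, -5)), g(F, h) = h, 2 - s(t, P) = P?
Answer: -109 - √143 ≈ -120.96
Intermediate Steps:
s(t, P) = 2 - P
K(U) = 8 + √(-5 + U) (K(U) = -4*(-1 - 1) + √(U - 5) = -4*(-2) + √(-5 + U) = 8 + √(-5 + U))
H = -101 (H = 2 - 1*103 = 2 - 103 = -101)
H - K((75 + 13) + 60) = -101 - (8 + √(-5 + ((75 + 13) + 60))) = -101 - (8 + √(-5 + (88 + 60))) = -101 - (8 + √(-5 + 148)) = -101 - (8 + √143) = -101 + (-8 - √143) = -109 - √143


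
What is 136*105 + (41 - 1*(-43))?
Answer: 14364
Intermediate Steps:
136*105 + (41 - 1*(-43)) = 14280 + (41 + 43) = 14280 + 84 = 14364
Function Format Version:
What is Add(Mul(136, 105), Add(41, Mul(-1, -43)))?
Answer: 14364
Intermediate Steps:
Add(Mul(136, 105), Add(41, Mul(-1, -43))) = Add(14280, Add(41, 43)) = Add(14280, 84) = 14364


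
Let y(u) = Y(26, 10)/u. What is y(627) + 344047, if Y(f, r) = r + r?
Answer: 215717489/627 ≈ 3.4405e+5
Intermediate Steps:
Y(f, r) = 2*r
y(u) = 20/u (y(u) = (2*10)/u = 20/u)
y(627) + 344047 = 20/627 + 344047 = 215717489/627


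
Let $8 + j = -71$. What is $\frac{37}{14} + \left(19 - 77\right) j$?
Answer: $\frac{64185}{14} \approx 4584.6$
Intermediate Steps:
$j = -79$ ($j = -8 - 71 = -79$)
$\frac{37}{14} + \left(19 - 77\right) j = \frac{37}{14} + \left(19 - 77\right) \left(-79\right) = 37 \cdot \frac{1}{14} - -4582 = \frac{37}{14} + 4582 = \frac{64185}{14}$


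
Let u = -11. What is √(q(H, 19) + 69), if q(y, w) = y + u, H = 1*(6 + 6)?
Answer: √70 ≈ 8.3666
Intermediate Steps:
H = 12 (H = 1*12 = 12)
q(y, w) = -11 + y (q(y, w) = y - 11 = -11 + y)
√(q(H, 19) + 69) = √((-11 + 12) + 69) = √(1 + 69) = √70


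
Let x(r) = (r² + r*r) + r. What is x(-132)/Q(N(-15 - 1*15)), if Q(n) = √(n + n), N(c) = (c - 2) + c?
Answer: -17358*I*√31/31 ≈ -3117.6*I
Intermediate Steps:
x(r) = r + 2*r² (x(r) = (r² + r²) + r = 2*r² + r = r + 2*r²)
N(c) = -2 + 2*c (N(c) = (-2 + c) + c = -2 + 2*c)
Q(n) = √2*√n (Q(n) = √(2*n) = √2*√n)
x(-132)/Q(N(-15 - 1*15)) = (-132*(1 + 2*(-132)))/((√2*√(-2 + 2*(-15 - 1*15)))) = (-132*(1 - 264))/((√2*√(-2 + 2*(-15 - 15)))) = (-132*(-263))/((√2*√(-2 + 2*(-30)))) = 34716/((√2*√(-2 - 60))) = 34716/((√2*√(-62))) = 34716/((√2*(I*√62))) = 34716/((2*I*√31)) = 34716*(-I*√31/62) = -17358*I*√31/31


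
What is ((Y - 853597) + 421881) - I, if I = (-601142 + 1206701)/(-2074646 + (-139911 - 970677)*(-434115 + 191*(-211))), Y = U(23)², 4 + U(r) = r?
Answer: -227271736604124069/526878641962 ≈ -4.3136e+5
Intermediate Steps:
U(r) = -4 + r
Y = 361 (Y = (-4 + 23)² = 19² = 361)
I = 605559/526878641962 (I = 605559/(-2074646 - 1110588*(-434115 - 40301)) = 605559/(-2074646 - 1110588*(-474416)) = 605559/(-2074646 + 526880716608) = 605559/526878641962 ≈ 1.1493e-6)
((Y - 853597) + 421881) - I = ((361 - 853597) + 421881) - 1*605559/526878641962 = (-853236 + 421881) - 605559/526878641962 = -431355 - 605559/526878641962 = -227271736604124069/526878641962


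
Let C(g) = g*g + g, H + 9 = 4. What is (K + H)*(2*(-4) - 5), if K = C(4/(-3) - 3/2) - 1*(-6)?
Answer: -2899/36 ≈ -80.528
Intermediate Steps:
H = -5 (H = -9 + 4 = -5)
C(g) = g + g² (C(g) = g² + g = g + g²)
K = 403/36 (K = (4/(-3) - 3/2)*(1 + (4/(-3) - 3/2)) - 1*(-6) = (4*(-⅓) - 3*½)*(1 + (4*(-⅓) - 3*½)) + 6 = (-4/3 - 3/2)*(1 + (-4/3 - 3/2)) + 6 = -17*(1 - 17/6)/6 + 6 = -17/6*(-11/6) + 6 = 187/36 + 6 = 403/36 ≈ 11.194)
(K + H)*(2*(-4) - 5) = (403/36 - 5)*(2*(-4) - 5) = 223*(-8 - 5)/36 = (223/36)*(-13) = -2899/36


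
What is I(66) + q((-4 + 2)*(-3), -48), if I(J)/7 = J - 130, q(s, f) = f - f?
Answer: -448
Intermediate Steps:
q(s, f) = 0
I(J) = -910 + 7*J (I(J) = 7*(J - 130) = 7*(-130 + J) = -910 + 7*J)
I(66) + q((-4 + 2)*(-3), -48) = (-910 + 7*66) + 0 = (-910 + 462) + 0 = -448 + 0 = -448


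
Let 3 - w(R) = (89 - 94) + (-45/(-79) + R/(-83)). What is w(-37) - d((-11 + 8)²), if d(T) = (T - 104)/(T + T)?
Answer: 1447279/118026 ≈ 12.262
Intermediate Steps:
d(T) = (-104 + T)/(2*T) (d(T) = (-104 + T)/((2*T)) = (-104 + T)*(1/(2*T)) = (-104 + T)/(2*T))
w(R) = 587/79 + R/83 (w(R) = 3 - ((89 - 94) + (-45/(-79) + R/(-83))) = 3 - (-5 + (-45*(-1/79) + R*(-1/83))) = 3 - (-5 + (45/79 - R/83)) = 3 - (-350/79 - R/83) = 3 + (350/79 + R/83) = 587/79 + R/83)
w(-37) - d((-11 + 8)²) = (587/79 + (1/83)*(-37)) - (-104 + (-11 + 8)²)/(2*((-11 + 8)²)) = (587/79 - 37/83) - (-104 + (-3)²)/(2*((-3)²)) = 45798/6557 - (-104 + 9)/(2*9) = 45798/6557 - (-95)/(2*9) = 45798/6557 - 1*(-95/18) = 45798/6557 + 95/18 = 1447279/118026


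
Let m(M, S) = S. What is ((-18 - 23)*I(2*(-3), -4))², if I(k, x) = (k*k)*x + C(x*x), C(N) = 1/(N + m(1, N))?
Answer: 35678298769/1024 ≈ 3.4842e+7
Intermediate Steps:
C(N) = 1/(2*N) (C(N) = 1/(N + N) = 1/(2*N))
I(k, x) = 1/(2*x²) + x*k² (I(k, x) = (k*k)*x + 1/(2*((x*x))) = k²*x + 1/(2*(x²)) = x*k² + 1/(2*x²) = 1/(2*x²) + x*k²)
((-18 - 23)*I(2*(-3), -4))² = ((-18 - 23)*((½)/(-4)² - 4*(2*(-3))²))² = (-41*((½)*(1/16) - 4*(-6)²))² = (-41*(1/32 - 4*36))² = (-41*(1/32 - 144))² = (-41*(-4607/32))² = (188887/32)² = 35678298769/1024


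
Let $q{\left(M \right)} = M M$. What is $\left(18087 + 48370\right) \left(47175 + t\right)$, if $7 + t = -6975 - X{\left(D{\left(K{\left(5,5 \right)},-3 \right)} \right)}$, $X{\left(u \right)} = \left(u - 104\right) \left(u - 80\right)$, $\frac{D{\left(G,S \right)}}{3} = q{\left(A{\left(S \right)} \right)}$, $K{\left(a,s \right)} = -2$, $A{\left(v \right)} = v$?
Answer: $2399895184$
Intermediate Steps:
$q{\left(M \right)} = M^{2}$
$D{\left(G,S \right)} = 3 S^{2}$
$X{\left(u \right)} = \left(-104 + u\right) \left(-80 + u\right)$
$t = -11063$ ($t = -7 - \left(15295 + \left(3 \left(-3\right)^{2}\right)^{2} - 552 \left(-3\right)^{2}\right) = -7 - \left(15295 + \left(3 \cdot 9\right)^{2} - 552 \cdot 9\right) = -7 - \left(16024 - 4968\right) = -7 - 11056 = -11063$)
$\left(18087 + 48370\right) \left(47175 + t\right) = \left(18087 + 48370\right) \left(47175 - 11063\right) = 66457 \cdot 36112 = 2399895184$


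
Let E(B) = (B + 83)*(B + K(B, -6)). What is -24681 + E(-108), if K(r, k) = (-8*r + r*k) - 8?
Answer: -59581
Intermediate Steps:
K(r, k) = -8 - 8*r + k*r (K(r, k) = (-8*r + k*r) - 8 = -8 - 8*r + k*r)
E(B) = (-8 - 13*B)*(83 + B) (E(B) = (B + 83)*(B + (-8 - 8*B - 6*B)) = (83 + B)*(B + (-8 - 14*B)) = (83 + B)*(-8 - 13*B) = (-8 - 13*B)*(83 + B))
-24681 + E(-108) = -24681 + (-664 - 1087*(-108) - 13*(-108)²) = -24681 + (-664 + 117396 - 13*11664) = -24681 + (-664 + 117396 - 151632) = -24681 - 34900 = -59581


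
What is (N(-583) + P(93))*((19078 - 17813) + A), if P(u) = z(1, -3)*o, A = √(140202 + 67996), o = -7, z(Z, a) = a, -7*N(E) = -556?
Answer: 889295/7 + 703*√208198/7 ≈ 1.7287e+5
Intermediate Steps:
N(E) = 556/7 (N(E) = -⅐*(-556) = 556/7)
A = √208198 ≈ 456.29
P(u) = 21 (P(u) = -3*(-7) = 21)
(N(-583) + P(93))*((19078 - 17813) + A) = (556/7 + 21)*((19078 - 17813) + √208198) = 703*(1265 + √208198)/7 = 889295/7 + 703*√208198/7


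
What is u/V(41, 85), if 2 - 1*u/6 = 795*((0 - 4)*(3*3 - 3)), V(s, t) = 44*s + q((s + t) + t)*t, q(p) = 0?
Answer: 28623/451 ≈ 63.466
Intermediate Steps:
V(s, t) = 44*s (V(s, t) = 44*s + 0*t = 44*s + 0 = 44*s)
u = 114492 (u = 12 - 4770*(0 - 4)*(3*3 - 3) = 12 - 4770*(-4*(9 - 3)) = 12 - 4770*(-4*6) = 12 - 4770*(-24) = 12 - 6*(-19080) = 12 + 114480 = 114492)
u/V(41, 85) = 114492/((44*41)) = 114492/1804 = 114492*(1/1804) = 28623/451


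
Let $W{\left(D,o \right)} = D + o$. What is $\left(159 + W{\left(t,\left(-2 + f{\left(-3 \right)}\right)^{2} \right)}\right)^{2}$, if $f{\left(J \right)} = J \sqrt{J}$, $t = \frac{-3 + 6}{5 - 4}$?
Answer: $18889 + 3336 i \sqrt{3} \approx 18889.0 + 5778.1 i$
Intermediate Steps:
$t = 3$ ($t = \frac{3}{1} = 3 \cdot 1 = 3$)
$f{\left(J \right)} = J^{\frac{3}{2}}$
$\left(159 + W{\left(t,\left(-2 + f{\left(-3 \right)}\right)^{2} \right)}\right)^{2} = \left(159 + \left(3 + \left(-2 + \left(-3\right)^{\frac{3}{2}}\right)^{2}\right)\right)^{2} = \left(159 + \left(3 + \left(-2 - 3 i \sqrt{3}\right)^{2}\right)\right)^{2} = \left(162 + \left(-2 - 3 i \sqrt{3}\right)^{2}\right)^{2}$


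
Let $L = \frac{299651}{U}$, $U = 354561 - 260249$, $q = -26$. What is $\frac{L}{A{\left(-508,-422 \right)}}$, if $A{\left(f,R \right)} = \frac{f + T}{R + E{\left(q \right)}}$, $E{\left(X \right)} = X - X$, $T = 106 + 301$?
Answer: $\frac{63226361}{4762756} \approx 13.275$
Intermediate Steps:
$T = 407$
$E{\left(X \right)} = 0$
$U = 94312$ ($U = 354561 - 260249 = 94312$)
$A{\left(f,R \right)} = \frac{407 + f}{R}$ ($A{\left(f,R \right)} = \frac{f + 407}{R + 0} = \frac{407 + f}{R}$)
$L = \frac{299651}{94312} \approx 3.1772$
$\frac{L}{A{\left(-508,-422 \right)}} = \frac{299651}{94312 \frac{407 - 508}{-422}} = \frac{299651}{94312 \left(\left(- \frac{1}{422}\right) \left(-101\right)\right)} = \frac{299651}{94312 \cdot \frac{101}{422}} = \frac{299651}{94312} \cdot \frac{422}{101} = \frac{63226361}{4762756}$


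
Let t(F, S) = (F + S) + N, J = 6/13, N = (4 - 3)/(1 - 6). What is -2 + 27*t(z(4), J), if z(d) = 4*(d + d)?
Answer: 56489/65 ≈ 869.06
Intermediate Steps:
N = -⅕ (N = 1/(-5) = 1*(-⅕) = -⅕ ≈ -0.20000)
J = 6/13 (J = 6*(1/13) = 6/13 ≈ 0.46154)
z(d) = 8*d (z(d) = 4*(2*d) = 8*d)
t(F, S) = -⅕ + F + S (t(F, S) = (F + S) - ⅕ = -⅕ + F + S)
-2 + 27*t(z(4), J) = -2 + 27*(-⅕ + 8*4 + 6/13) = -2 + 27*(-⅕ + 32 + 6/13) = -2 + 27*(2097/65) = -2 + 56619/65 = 56489/65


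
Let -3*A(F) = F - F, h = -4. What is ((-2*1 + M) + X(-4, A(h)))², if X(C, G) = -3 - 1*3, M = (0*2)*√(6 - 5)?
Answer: 64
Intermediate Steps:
A(F) = 0 (A(F) = -(F - F)/3 = -⅓*0 = 0)
M = 0 (M = 0*√1 = 0*1 = 0)
X(C, G) = -6 (X(C, G) = -3 - 3 = -6)
((-2*1 + M) + X(-4, A(h)))² = ((-2*1 + 0) - 6)² = ((-2 + 0) - 6)² = (-2 - 6)² = (-8)² = 64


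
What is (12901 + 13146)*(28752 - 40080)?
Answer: -295060416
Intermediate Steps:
(12901 + 13146)*(28752 - 40080) = 26047*(-11328) = -295060416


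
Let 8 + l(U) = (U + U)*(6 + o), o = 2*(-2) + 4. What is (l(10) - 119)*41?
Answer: -287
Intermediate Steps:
o = 0 (o = -4 + 4 = 0)
l(U) = -8 + 12*U (l(U) = -8 + (U + U)*(6 + 0) = -8 + (2*U)*6 = -8 + 12*U)
(l(10) - 119)*41 = ((-8 + 12*10) - 119)*41 = ((-8 + 120) - 119)*41 = (112 - 119)*41 = -7*41 = -287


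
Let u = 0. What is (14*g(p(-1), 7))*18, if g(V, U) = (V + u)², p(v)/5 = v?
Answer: 6300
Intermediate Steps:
p(v) = 5*v
g(V, U) = V² (g(V, U) = (V + 0)² = V²)
(14*g(p(-1), 7))*18 = (14*(5*(-1))²)*18 = (14*(-5)²)*18 = (14*25)*18 = 350*18 = 6300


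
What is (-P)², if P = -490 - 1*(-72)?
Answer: 174724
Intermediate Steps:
P = -418 (P = -490 + 72 = -418)
(-P)² = (-1*(-418))² = 418² = 174724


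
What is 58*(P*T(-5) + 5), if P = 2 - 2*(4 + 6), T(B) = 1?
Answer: -754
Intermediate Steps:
P = -18 (P = 2 - 2*10 = 2 - 20 = -18)
58*(P*T(-5) + 5) = 58*(-18*1 + 5) = 58*(-18 + 5) = 58*(-13) = -754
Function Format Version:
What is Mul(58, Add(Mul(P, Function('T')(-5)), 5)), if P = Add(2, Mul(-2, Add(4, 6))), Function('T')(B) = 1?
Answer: -754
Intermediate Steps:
P = -18 (P = Add(2, Mul(-2, 10)) = Add(2, -20) = -18)
Mul(58, Add(Mul(P, Function('T')(-5)), 5)) = Mul(58, Add(Mul(-18, 1), 5)) = Mul(58, Add(-18, 5)) = Mul(58, -13) = -754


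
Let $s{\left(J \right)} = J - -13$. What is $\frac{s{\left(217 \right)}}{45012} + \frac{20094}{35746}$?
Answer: $\frac{228173177}{402249738} \approx 0.56724$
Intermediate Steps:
$s{\left(J \right)} = 13 + J$ ($s{\left(J \right)} = J + 13 = 13 + J$)
$\frac{s{\left(217 \right)}}{45012} + \frac{20094}{35746} = \frac{13 + 217}{45012} + \frac{20094}{35746} = 230 \cdot \frac{1}{45012} + 20094 \cdot \frac{1}{35746} = \frac{115}{22506} + \frac{10047}{17873} = \frac{228173177}{402249738}$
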